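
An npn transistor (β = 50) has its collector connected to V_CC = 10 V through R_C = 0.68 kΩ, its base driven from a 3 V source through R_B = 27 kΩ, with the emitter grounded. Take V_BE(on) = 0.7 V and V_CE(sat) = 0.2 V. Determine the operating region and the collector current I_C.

Assume active. Base-emitter loop: I_B = (V_BB − V_BE)/R_B = (3 − 0.7)/27 = 0.0852 mA.
I_C = β·I_B = 50×0.0852 = 4.26 mA.
V_CE = V_CC − I_C·R_C = 10 − 4.26×0.68 = 7.1 V > V_CE(sat), so the active-region assumption holds.

active; I_C ≈ 4.3 mA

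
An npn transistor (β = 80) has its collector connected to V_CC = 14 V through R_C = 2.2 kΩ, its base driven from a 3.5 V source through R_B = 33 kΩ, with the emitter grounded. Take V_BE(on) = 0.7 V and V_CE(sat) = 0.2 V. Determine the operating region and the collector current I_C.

Assume active: I_B = (3.5 − 0.7)/33 = 0.0848 mA, giving I_C = β·I_B = 6.79 mA.
But then V_CE = 14 − 6.79×2.2 = -0.933 V < V_CE(sat) = 0.2 V — impossible in the active region.
So the transistor is saturated. With V_CE = 0.2 V, I_C = (V_CC − 0.2)/R_C = 13.8/2.2 = 6.27 mA.
Check: β·I_B = 6.79 mA > I_C = 6.27 mA, confirming saturation.

saturation; I_C ≈ 6.3 mA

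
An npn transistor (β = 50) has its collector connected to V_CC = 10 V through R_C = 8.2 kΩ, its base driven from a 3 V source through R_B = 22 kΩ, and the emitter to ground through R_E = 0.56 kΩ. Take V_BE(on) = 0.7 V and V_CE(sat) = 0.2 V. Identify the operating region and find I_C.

saturation; I_C ≈ 1.1 mA

Assume active: I_B = (3 − 0.7)/(22 + 51×0.56) = 0.0455 mA, I_C = β·I_B = 2.27 mA.
Then V_CE = 10 − 2.27×8.2 − 2.32×0.56 = -9.95 V < 0.2 V — the active assumption fails.
Re-solve with V_CE = 0.2 V. KCL at the emitter: V_E/R_E = (V_BB−0.7−V_E)/R_B + (V_CC−0.2−V_E)/R_C, giving V_E = 0.665 V.
I_C = (V_CC − 0.2 − V_E)/R_C = (9.8 − 0.665)/8.2 = 1.11 mA.
Check: I_B = (2.3 − 0.665)/22 = 0.0743 mA, and β·I_B = 3.71 mA > I_C, confirming saturation.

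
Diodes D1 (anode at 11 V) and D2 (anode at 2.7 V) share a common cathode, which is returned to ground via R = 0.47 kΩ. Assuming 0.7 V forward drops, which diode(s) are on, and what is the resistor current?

Assume both conduct. Then node N would need to be at both 11−0.7 = 10.3 V and 2.7−0.7 = 2 V, which is impossible.
Assume only D1 conducts: V_N = 11 − 0.7 = 10.3 V, so I_R = 10.3/0.47 = 21.9 mA.
Check D2: its anode-to-cathode voltage is 2.7 − 10.3 = -7.6 V < 0.7 V, so it is off. The assumption is consistent.

Only D1 conducts; I_R ≈ 22 mA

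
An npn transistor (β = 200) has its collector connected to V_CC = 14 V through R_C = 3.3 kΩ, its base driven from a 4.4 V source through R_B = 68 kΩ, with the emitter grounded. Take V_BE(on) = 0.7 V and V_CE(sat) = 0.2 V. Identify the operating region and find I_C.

Assume active: I_B = (4.4 − 0.7)/68 = 0.0544 mA, giving I_C = β·I_B = 10.9 mA.
But then V_CE = 14 − 10.9×3.3 = -21.9 V < V_CE(sat) = 0.2 V — impossible in the active region.
So the transistor is saturated. With V_CE = 0.2 V, I_C = (V_CC − 0.2)/R_C = 13.8/3.3 = 4.18 mA.
Check: β·I_B = 10.9 mA > I_C = 4.18 mA, confirming saturation.

saturation; I_C ≈ 4.2 mA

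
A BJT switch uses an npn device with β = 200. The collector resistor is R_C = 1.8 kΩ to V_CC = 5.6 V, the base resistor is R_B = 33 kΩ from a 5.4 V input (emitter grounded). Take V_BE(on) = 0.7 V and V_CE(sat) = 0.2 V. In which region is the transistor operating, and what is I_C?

Assume active: I_B = (5.4 − 0.7)/33 = 0.142 mA, giving I_C = β·I_B = 28.5 mA.
But then V_CE = 5.6 − 28.5×1.8 = -45.7 V < V_CE(sat) = 0.2 V — impossible in the active region.
So the transistor is saturated. With V_CE = 0.2 V, I_C = (V_CC − 0.2)/R_C = 5.4/1.8 = 3 mA.
Check: β·I_B = 28.5 mA > I_C = 3 mA, confirming saturation.

saturation; I_C ≈ 3 mA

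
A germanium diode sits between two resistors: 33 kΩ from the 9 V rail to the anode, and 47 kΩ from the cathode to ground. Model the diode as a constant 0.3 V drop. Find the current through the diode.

The two resistors are in series with the diode, so KVL gives 9 = I·33 + 0.3 + I·47.
I = (9 − 0.3) / (33 + 47) kΩ = 8.7 / 80 = 0.109 mA.

I ≈ 0.11 mA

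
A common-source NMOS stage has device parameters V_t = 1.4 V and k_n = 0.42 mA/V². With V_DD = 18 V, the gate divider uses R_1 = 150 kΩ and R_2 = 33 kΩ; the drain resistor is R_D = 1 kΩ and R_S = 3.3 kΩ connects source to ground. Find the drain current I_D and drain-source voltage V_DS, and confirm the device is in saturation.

I_D ≈ 0.24 mA, V_DS ≈ 17 V

V_G = V_DD·R_2/(R_1+R_2) = 18×33/183 = 3.25 V.
Assume saturation: I_D = (k_n/2)(V_GS − V_t)² with V_GS = V_G − I_D·R_S = 3.25 − 3.3·I_D.
Substituting gives 2.29·I_D² − 3.56·I_D + 0.716 = 0, with roots I_D = 0.237 or 1.32 mA.
The root I_D = 1.32 mA gives V_GS = -1.11 V ≤ V_t, so take I_D = 0.237 mA.
Then V_GS = 2.46 V and V_DS = V_DD − I_D(R_D+R_S) = 18 − 0.237×4.3 = 17 V.
Saturation requires V_DS ≥ V_GS − V_t = 1.06 V; 17 ≥ 1.06 ✓.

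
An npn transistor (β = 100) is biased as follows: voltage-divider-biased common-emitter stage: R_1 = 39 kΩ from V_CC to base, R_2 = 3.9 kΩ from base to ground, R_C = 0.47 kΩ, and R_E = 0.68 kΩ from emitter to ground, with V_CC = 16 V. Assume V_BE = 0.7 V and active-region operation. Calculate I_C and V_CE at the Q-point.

Thevenize the base divider: V_Th = V_CC·R_2/(R_1+R_2) = 16×3.9/42.9 = 1.45 V, R_Th = R_1‖R_2 = 3.55 kΩ.
Base-emitter loop: V_Th = I_B·R_Th + V_BE + (β+1)I_B·R_E, so I_B = (1.45 − 0.7) / (3.55 + 101×0.68) = 0.0104 mA.
I_C = β·I_B = 100×0.0104 = 1.04 mA, and I_E = (β+1)I_B = 1.06 mA.
V_CE = V_CC − I_C·R_C − I_E·R_E = 16 − 1.04×0.47 − 1.06×0.68 = 14.8 V.
V_CE = 14.8 V > 0.2 V confirms active-region operation.

I_C ≈ 1 mA, V_CE ≈ 15 V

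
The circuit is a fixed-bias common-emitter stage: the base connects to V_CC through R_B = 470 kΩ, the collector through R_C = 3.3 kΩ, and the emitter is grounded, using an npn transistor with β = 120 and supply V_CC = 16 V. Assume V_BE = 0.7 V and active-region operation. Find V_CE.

V_CE ≈ 3.1 V

Base loop: V_CC = I_B·R_B + V_BE, so I_B = (16 − 0.7)/470 kΩ = 0.0326 mA.
In the active region I_C = β·I_B = 120 × 0.0326 = 3.91 mA.
Collector loop: V_CE = V_CC − I_C·R_C = 16 − 3.91×3.3 = 3.11 V.
Since V_CE = 3.11 V > V_CE(sat) ≈ 0.2 V, the transistor is in the active region as assumed.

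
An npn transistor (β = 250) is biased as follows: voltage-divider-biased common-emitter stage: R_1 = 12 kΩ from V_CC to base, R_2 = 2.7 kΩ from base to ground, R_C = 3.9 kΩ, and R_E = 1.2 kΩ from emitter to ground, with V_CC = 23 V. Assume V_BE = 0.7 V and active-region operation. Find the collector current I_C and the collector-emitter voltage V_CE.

I_C ≈ 2.9 mA, V_CE ≈ 8.2 V

Thevenize the base divider: V_Th = V_CC·R_2/(R_1+R_2) = 23×2.7/14.7 = 4.22 V, R_Th = R_1‖R_2 = 2.2 kΩ.
Base-emitter loop: V_Th = I_B·R_Th + V_BE + (β+1)I_B·R_E, so I_B = (4.22 − 0.7) / (2.2 + 251×1.2) = 0.0116 mA.
I_C = β·I_B = 250×0.0116 = 2.9 mA, and I_E = (β+1)I_B = 2.92 mA.
V_CE = V_CC − I_C·R_C − I_E·R_E = 23 − 2.9×3.9 − 2.92×1.2 = 8.18 V.
V_CE = 8.18 V > 0.2 V confirms active-region operation.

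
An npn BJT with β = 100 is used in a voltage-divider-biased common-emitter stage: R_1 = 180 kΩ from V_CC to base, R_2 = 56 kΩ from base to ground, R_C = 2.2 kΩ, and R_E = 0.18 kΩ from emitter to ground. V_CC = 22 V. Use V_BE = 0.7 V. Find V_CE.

V_CE ≈ 4.3 V

Thevenize the base divider: V_Th = V_CC·R_2/(R_1+R_2) = 22×56/236 = 5.22 V, R_Th = R_1‖R_2 = 42.7 kΩ.
Base-emitter loop: V_Th = I_B·R_Th + V_BE + (β+1)I_B·R_E, so I_B = (5.22 − 0.7) / (42.7 + 101×0.18) = 0.0742 mA.
I_C = β·I_B = 100×0.0742 = 7.42 mA, and I_E = (β+1)I_B = 7.5 mA.
V_CE = V_CC − I_C·R_C − I_E·R_E = 22 − 7.42×2.2 − 7.5×0.18 = 4.32 V.
V_CE = 4.32 V > 0.2 V confirms active-region operation.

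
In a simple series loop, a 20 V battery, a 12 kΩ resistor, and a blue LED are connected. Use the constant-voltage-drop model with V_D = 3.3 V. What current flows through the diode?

I ≈ 1.4 mA

KVL around the loop: 20 = V_D + I·R = 3.3 + I × 12 kΩ.
So I = (20 − 3.3) / 12 kΩ = 16.7 / 12 = 1.39 mA.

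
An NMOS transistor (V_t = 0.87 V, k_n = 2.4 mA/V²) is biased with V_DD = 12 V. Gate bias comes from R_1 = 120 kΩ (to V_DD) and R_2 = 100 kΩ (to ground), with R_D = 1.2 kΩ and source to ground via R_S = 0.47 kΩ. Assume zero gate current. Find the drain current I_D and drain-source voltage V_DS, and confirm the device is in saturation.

I_D ≈ 5.3 mA, V_DS ≈ 3.2 V

V_G = V_DD·R_2/(R_1+R_2) = 12×100/220 = 5.45 V.
Assume saturation: I_D = (k_n/2)(V_GS − V_t)² with V_GS = V_G − I_D·R_S = 5.45 − 0.47·I_D.
Substituting gives 0.265·I_D² − 6.17·I_D + 25.2 = 0, with roots I_D = 5.29 or 18 mA.
The root I_D = 18 mA gives V_GS = -3 V ≤ V_t, so take I_D = 5.29 mA.
Then V_GS = 2.97 V and V_DS = V_DD − I_D(R_D+R_S) = 12 − 5.29×1.67 = 3.17 V.
Saturation requires V_DS ≥ V_GS − V_t = 2.1 V; 3.17 ≥ 2.1 ✓.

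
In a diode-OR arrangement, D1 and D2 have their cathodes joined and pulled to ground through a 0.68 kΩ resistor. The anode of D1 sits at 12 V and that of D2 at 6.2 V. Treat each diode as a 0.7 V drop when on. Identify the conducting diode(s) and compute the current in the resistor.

Only D1 conducts; I_R ≈ 17 mA

Assume both conduct. Then node N would need to be at both 12−0.7 = 11.3 V and 6.2−0.7 = 5.5 V, which is impossible.
Assume only D1 conducts: V_N = 12 − 0.7 = 11.3 V, so I_R = 11.3/0.68 = 16.6 mA.
Check D2: its anode-to-cathode voltage is 6.2 − 11.3 = -5.1 V < 0.7 V, so it is off. The assumption is consistent.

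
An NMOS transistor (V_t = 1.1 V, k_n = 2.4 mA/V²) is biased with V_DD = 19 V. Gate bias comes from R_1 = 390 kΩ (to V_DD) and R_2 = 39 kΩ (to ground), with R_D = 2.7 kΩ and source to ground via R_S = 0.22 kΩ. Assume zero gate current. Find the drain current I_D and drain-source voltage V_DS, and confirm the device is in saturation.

V_G = V_DD·R_2/(R_1+R_2) = 19×39/429 = 1.73 V.
Assume saturation: I_D = (k_n/2)(V_GS − V_t)² with V_GS = V_G − I_D·R_S = 1.73 − 0.22·I_D.
Substituting gives 0.0581·I_D² − 1.33·I_D + 0.472 = 0, with roots I_D = 0.36 or 22.6 mA.
The root I_D = 22.6 mA gives V_GS = -3.24 V ≤ V_t, so take I_D = 0.36 mA.
Then V_GS = 1.65 V and V_DS = V_DD − I_D(R_D+R_S) = 19 − 0.36×2.92 = 17.9 V.
Saturation requires V_DS ≥ V_GS − V_t = 0.548 V; 17.9 ≥ 0.548 ✓.

I_D ≈ 0.36 mA, V_DS ≈ 18 V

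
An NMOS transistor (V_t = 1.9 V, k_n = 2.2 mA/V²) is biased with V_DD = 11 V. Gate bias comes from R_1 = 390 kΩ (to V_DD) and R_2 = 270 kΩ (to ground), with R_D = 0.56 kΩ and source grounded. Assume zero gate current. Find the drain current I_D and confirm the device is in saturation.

I_D ≈ 7.4 mA

V_G = V_DD·R_2/(R_1+R_2) = 11×270/660 = 4.5 V. With the source grounded, V_GS = V_G = 4.5 V.
Assume saturation: I_D = (k_n/2)(V_GS − V_t)² = (2.2/2)×(4.5 − 1.9)² = 1.1×2.6² = 7.44 mA.
V_DS = V_DD − I_D·R_D = 11 − 7.44×0.56 = 6.84 V.
Saturation requires V_DS ≥ V_GS − V_t = 2.6 V; 6.84 ≥ 2.6 ✓.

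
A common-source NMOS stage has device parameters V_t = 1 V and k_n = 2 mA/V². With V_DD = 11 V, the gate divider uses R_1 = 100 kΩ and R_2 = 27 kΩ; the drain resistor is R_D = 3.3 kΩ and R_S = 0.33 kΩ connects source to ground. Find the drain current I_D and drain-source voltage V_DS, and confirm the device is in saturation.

V_G = V_DD·R_2/(R_1+R_2) = 11×27/127 = 2.34 V.
Assume saturation: I_D = (k_n/2)(V_GS − V_t)² with V_GS = V_G − I_D·R_S = 2.34 − 0.33·I_D.
Substituting gives 0.109·I_D² − 1.88·I_D + 1.79 = 0, with roots I_D = 1.01 or 16.3 mA.
The root I_D = 16.3 mA gives V_GS = -3.04 V ≤ V_t, so take I_D = 1.01 mA.
Then V_GS = 2.01 V and V_DS = V_DD − I_D(R_D+R_S) = 11 − 1.01×3.63 = 7.33 V.
Saturation requires V_DS ≥ V_GS − V_t = 1.01 V; 7.33 ≥ 1.01 ✓.

I_D ≈ 1 mA, V_DS ≈ 7.3 V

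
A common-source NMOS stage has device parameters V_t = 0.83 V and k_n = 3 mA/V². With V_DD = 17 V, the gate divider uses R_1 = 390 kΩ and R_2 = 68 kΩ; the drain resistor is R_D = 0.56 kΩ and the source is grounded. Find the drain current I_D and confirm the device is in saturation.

V_G = V_DD·R_2/(R_1+R_2) = 17×68/458 = 2.52 V. With the source grounded, V_GS = V_G = 2.52 V.
Assume saturation: I_D = (k_n/2)(V_GS − V_t)² = (3/2)×(2.52 − 0.83)² = 1.5×1.69² = 4.3 mA.
V_DS = V_DD − I_D·R_D = 17 − 4.3×0.56 = 14.6 V.
Saturation requires V_DS ≥ V_GS − V_t = 1.69 V; 14.6 ≥ 1.69 ✓.

I_D ≈ 4.3 mA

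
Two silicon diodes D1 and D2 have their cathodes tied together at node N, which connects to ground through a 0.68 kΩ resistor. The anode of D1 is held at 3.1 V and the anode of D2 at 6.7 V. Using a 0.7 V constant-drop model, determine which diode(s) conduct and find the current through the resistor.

Only D2 conducts; I_R ≈ 8.8 mA

Assume both conduct. Then node N would need to be at both 3.1−0.7 = 2.4 V and 6.7−0.7 = 6 V, which is impossible.
Assume only D2 conducts: V_N = 6.7 − 0.7 = 6 V, so I_R = 6/0.68 = 8.82 mA.
Check D1: its anode-to-cathode voltage is 3.1 − 6 = -2.9 V < 0.7 V, so it is off. The assumption is consistent.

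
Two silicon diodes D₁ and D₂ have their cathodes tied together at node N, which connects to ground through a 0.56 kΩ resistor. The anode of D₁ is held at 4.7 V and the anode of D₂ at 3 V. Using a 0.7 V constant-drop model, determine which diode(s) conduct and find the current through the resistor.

Only D₁ conducts; I_R ≈ 7.1 mA

Assume both conduct. Then node N would need to be at both 4.7−0.7 = 4 V and 3−0.7 = 2.3 V, which is impossible.
Assume only D₁ conducts: V_N = 4.7 − 0.7 = 4 V, so I_R = 4/0.56 = 7.14 mA.
Check D₂: its anode-to-cathode voltage is 3 − 4 = -1 V < 0.7 V, so it is off. The assumption is consistent.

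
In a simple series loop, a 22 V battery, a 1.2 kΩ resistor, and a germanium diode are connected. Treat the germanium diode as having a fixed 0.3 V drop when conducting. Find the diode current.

I ≈ 18 mA

KVL around the loop: 22 = V_D + I·R = 0.3 + I × 1.2 kΩ.
So I = (22 − 0.3) / 1.2 kΩ = 21.7 / 1.2 = 18.1 mA.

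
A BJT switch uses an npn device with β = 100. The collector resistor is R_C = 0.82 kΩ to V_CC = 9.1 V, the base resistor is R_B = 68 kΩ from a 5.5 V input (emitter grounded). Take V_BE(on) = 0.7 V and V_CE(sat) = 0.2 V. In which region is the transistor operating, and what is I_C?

active; I_C ≈ 7.1 mA

Assume active. Base-emitter loop: I_B = (V_BB − V_BE)/R_B = (5.5 − 0.7)/68 = 0.0706 mA.
I_C = β·I_B = 100×0.0706 = 7.06 mA.
V_CE = V_CC − I_C·R_C = 9.1 − 7.06×0.82 = 3.31 V > V_CE(sat), so the active-region assumption holds.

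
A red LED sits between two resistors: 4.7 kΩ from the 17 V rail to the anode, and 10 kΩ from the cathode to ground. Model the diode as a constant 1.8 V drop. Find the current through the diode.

I ≈ 1 mA

The two resistors are in series with the diode, so KVL gives 17 = I·4.7 + 1.8 + I·10.
I = (17 − 1.8) / (4.7 + 10) kΩ = 15.2 / 14.7 = 1.03 mA.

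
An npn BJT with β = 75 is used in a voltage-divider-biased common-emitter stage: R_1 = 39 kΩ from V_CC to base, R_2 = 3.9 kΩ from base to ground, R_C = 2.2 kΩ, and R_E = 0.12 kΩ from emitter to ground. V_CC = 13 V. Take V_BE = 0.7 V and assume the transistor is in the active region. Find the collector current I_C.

Thevenize the base divider: V_Th = V_CC·R_2/(R_1+R_2) = 13×3.9/42.9 = 1.18 V, R_Th = R_1‖R_2 = 3.55 kΩ.
Base-emitter loop: V_Th = I_B·R_Th + V_BE + (β+1)I_B·R_E, so I_B = (1.18 − 0.7) / (3.55 + 76×0.12) = 0.038 mA.
I_C = β·I_B = 75×0.038 = 2.85 mA, and I_E = (β+1)I_B = 2.89 mA.
V_CE = V_CC − I_C·R_C − I_E·R_E = 13 − 2.85×2.2 − 2.89×0.12 = 6.38 V.
V_CE = 6.38 V > 0.2 V confirms active-region operation.

I_C ≈ 2.9 mA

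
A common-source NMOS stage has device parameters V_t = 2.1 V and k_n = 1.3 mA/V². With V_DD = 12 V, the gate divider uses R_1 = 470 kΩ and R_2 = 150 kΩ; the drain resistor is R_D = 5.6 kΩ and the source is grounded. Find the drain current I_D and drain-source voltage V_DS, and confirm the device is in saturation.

V_G = V_DD·R_2/(R_1+R_2) = 12×150/620 = 2.9 V. With the source grounded, V_GS = V_G = 2.9 V.
Assume saturation: I_D = (k_n/2)(V_GS − V_t)² = (1.3/2)×(2.9 − 2.1)² = 0.65×0.803² = 0.419 mA.
V_DS = V_DD − I_D·R_D = 12 − 0.419×5.6 = 9.65 V.
Saturation requires V_DS ≥ V_GS − V_t = 0.803 V; 9.65 ≥ 0.803 ✓.

I_D ≈ 0.42 mA, V_DS ≈ 9.7 V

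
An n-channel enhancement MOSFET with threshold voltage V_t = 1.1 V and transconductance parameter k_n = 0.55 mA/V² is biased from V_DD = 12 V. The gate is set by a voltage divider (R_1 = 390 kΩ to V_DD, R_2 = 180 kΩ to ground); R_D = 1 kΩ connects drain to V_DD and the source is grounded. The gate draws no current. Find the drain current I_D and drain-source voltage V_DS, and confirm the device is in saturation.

V_G = V_DD·R_2/(R_1+R_2) = 12×180/570 = 3.79 V. With the source grounded, V_GS = V_G = 3.79 V.
Assume saturation: I_D = (k_n/2)(V_GS − V_t)² = (0.55/2)×(3.79 − 1.1)² = 0.275×2.69² = 1.99 mA.
V_DS = V_DD − I_D·R_D = 12 − 1.99×1 = 10 V.
Saturation requires V_DS ≥ V_GS − V_t = 2.69 V; 10 ≥ 2.69 ✓.

I_D ≈ 2 mA, V_DS ≈ 10 V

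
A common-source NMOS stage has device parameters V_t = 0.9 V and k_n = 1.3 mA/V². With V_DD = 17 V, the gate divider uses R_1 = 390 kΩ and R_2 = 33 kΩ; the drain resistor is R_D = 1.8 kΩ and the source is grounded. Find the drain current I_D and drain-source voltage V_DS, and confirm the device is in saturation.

V_G = V_DD·R_2/(R_1+R_2) = 17×33/423 = 1.33 V. With the source grounded, V_GS = V_G = 1.33 V.
Assume saturation: I_D = (k_n/2)(V_GS − V_t)² = (1.3/2)×(1.33 − 0.9)² = 0.65×0.426² = 0.118 mA.
V_DS = V_DD − I_D·R_D = 17 − 0.118×1.8 = 16.8 V.
Saturation requires V_DS ≥ V_GS − V_t = 0.426 V; 16.8 ≥ 0.426 ✓.

I_D ≈ 0.12 mA, V_DS ≈ 17 V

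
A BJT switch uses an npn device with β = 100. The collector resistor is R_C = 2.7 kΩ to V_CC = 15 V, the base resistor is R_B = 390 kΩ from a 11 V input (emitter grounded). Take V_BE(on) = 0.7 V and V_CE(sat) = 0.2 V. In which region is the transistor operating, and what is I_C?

Assume active. Base-emitter loop: I_B = (V_BB − V_BE)/R_B = (11 − 0.7)/390 = 0.0264 mA.
I_C = β·I_B = 100×0.0264 = 2.64 mA.
V_CE = V_CC − I_C·R_C = 15 − 2.64×2.7 = 7.87 V > V_CE(sat), so the active-region assumption holds.

active; I_C ≈ 2.6 mA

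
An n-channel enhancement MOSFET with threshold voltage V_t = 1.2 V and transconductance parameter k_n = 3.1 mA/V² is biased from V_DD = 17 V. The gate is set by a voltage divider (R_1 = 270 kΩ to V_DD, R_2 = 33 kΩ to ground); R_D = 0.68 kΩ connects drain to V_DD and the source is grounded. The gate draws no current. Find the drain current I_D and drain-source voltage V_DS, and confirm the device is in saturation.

I_D ≈ 0.66 mA, V_DS ≈ 17 V

V_G = V_DD·R_2/(R_1+R_2) = 17×33/303 = 1.85 V. With the source grounded, V_GS = V_G = 1.85 V.
Assume saturation: I_D = (k_n/2)(V_GS − V_t)² = (3.1/2)×(1.85 − 1.2)² = 1.55×0.651² = 0.658 mA.
V_DS = V_DD − I_D·R_D = 17 − 0.658×0.68 = 16.6 V.
Saturation requires V_DS ≥ V_GS − V_t = 0.651 V; 16.6 ≥ 0.651 ✓.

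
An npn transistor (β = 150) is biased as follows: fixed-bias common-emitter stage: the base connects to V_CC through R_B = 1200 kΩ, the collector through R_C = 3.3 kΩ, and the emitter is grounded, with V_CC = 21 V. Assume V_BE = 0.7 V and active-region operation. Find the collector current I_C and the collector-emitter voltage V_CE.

Base loop: V_CC = I_B·R_B + V_BE, so I_B = (21 − 0.7)/1200 kΩ = 0.0169 mA.
In the active region I_C = β·I_B = 150 × 0.0169 = 2.54 mA.
Collector loop: V_CE = V_CC − I_C·R_C = 21 − 2.54×3.3 = 12.6 V.
Since V_CE = 12.6 V > V_CE(sat) ≈ 0.2 V, the transistor is in the active region as assumed.

I_C ≈ 2.5 mA, V_CE ≈ 13 V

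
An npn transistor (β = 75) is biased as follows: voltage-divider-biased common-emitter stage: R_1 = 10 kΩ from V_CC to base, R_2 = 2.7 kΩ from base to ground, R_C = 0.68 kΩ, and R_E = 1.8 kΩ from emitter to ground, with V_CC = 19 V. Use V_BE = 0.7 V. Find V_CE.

V_CE ≈ 14 V

Thevenize the base divider: V_Th = V_CC·R_2/(R_1+R_2) = 19×2.7/12.7 = 4.04 V, R_Th = R_1‖R_2 = 2.13 kΩ.
Base-emitter loop: V_Th = I_B·R_Th + V_BE + (β+1)I_B·R_E, so I_B = (4.04 − 0.7) / (2.13 + 76×1.8) = 0.024 mA.
I_C = β·I_B = 75×0.024 = 1.8 mA, and I_E = (β+1)I_B = 1.83 mA.
V_CE = V_CC − I_C·R_C − I_E·R_E = 19 − 1.8×0.68 − 1.83×1.8 = 14.5 V.
V_CE = 14.5 V > 0.2 V confirms active-region operation.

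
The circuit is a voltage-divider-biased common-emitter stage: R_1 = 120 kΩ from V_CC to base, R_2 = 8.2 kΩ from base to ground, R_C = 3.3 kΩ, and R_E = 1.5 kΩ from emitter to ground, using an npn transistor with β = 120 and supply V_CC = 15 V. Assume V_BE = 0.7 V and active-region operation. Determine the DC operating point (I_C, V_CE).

Thevenize the base divider: V_Th = V_CC·R_2/(R_1+R_2) = 15×8.2/128 = 0.959 V, R_Th = R_1‖R_2 = 7.68 kΩ.
Base-emitter loop: V_Th = I_B·R_Th + V_BE + (β+1)I_B·R_E, so I_B = (0.959 − 0.7) / (7.68 + 121×1.5) = 0.00137 mA.
I_C = β·I_B = 120×0.00137 = 0.165 mA, and I_E = (β+1)I_B = 0.166 mA.
V_CE = V_CC − I_C·R_C − I_E·R_E = 15 − 0.165×3.3 − 0.166×1.5 = 14.2 V.
V_CE = 14.2 V > 0.2 V confirms active-region operation.

I_C ≈ 0.16 mA, V_CE ≈ 14 V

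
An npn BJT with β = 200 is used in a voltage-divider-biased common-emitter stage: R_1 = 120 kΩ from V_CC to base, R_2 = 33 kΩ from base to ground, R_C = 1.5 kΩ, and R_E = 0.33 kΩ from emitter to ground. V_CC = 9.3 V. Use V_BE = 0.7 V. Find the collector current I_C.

Thevenize the base divider: V_Th = V_CC·R_2/(R_1+R_2) = 9.3×33/153 = 2.01 V, R_Th = R_1‖R_2 = 25.9 kΩ.
Base-emitter loop: V_Th = I_B·R_Th + V_BE + (β+1)I_B·R_E, so I_B = (2.01 − 0.7) / (25.9 + 201×0.33) = 0.0142 mA.
I_C = β·I_B = 200×0.0142 = 2.83 mA, and I_E = (β+1)I_B = 2.85 mA.
V_CE = V_CC − I_C·R_C − I_E·R_E = 9.3 − 2.83×1.5 − 2.85×0.33 = 4.11 V.
V_CE = 4.11 V > 0.2 V confirms active-region operation.

I_C ≈ 2.8 mA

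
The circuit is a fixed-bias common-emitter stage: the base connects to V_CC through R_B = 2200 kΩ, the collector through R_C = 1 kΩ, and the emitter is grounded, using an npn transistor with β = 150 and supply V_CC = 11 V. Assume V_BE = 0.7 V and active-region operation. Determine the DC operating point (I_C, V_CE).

Base loop: V_CC = I_B·R_B + V_BE, so I_B = (11 − 0.7)/2200 kΩ = 0.00468 mA.
In the active region I_C = β·I_B = 150 × 0.00468 = 0.702 mA.
Collector loop: V_CE = V_CC − I_C·R_C = 11 − 0.702×1 = 10.3 V.
Since V_CE = 10.3 V > V_CE(sat) ≈ 0.2 V, the transistor is in the active region as assumed.

I_C ≈ 0.7 mA, V_CE ≈ 10 V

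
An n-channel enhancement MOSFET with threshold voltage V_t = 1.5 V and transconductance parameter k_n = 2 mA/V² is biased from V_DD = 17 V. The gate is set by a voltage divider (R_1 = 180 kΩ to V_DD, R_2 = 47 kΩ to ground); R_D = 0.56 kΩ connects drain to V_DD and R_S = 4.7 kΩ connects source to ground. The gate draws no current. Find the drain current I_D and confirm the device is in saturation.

I_D ≈ 0.31 mA

V_G = V_DD·R_2/(R_1+R_2) = 17×47/227 = 3.52 V.
Assume saturation: I_D = (k_n/2)(V_GS − V_t)² with V_GS = V_G − I_D·R_S = 3.52 − 4.7·I_D.
Substituting gives 22.1·I_D² − 20·I_D + 4.08 = 0, with roots I_D = 0.311 or 0.594 mA.
The root I_D = 0.594 mA gives V_GS = 0.729 V ≤ V_t, so take I_D = 0.311 mA.
Then V_GS = 2.06 V and V_DS = V_DD − I_D(R_D+R_S) = 17 − 0.311×5.26 = 15.4 V.
Saturation requires V_DS ≥ V_GS − V_t = 0.558 V; 15.4 ≥ 0.558 ✓.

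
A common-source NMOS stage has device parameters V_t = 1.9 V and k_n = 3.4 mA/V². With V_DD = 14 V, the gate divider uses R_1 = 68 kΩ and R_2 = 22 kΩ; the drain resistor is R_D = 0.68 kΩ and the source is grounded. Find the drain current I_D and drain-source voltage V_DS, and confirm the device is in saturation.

I_D ≈ 3.9 mA, V_DS ≈ 11 V

V_G = V_DD·R_2/(R_1+R_2) = 14×22/90 = 3.42 V. With the source grounded, V_GS = V_G = 3.42 V.
Assume saturation: I_D = (k_n/2)(V_GS − V_t)² = (3.4/2)×(3.42 − 1.9)² = 1.7×1.52² = 3.94 mA.
V_DS = V_DD − I_D·R_D = 14 − 3.94×0.68 = 11.3 V.
Saturation requires V_DS ≥ V_GS − V_t = 1.52 V; 11.3 ≥ 1.52 ✓.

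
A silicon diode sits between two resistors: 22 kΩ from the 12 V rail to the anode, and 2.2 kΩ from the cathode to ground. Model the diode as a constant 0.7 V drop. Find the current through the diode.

I ≈ 0.47 mA

The two resistors are in series with the diode, so KVL gives 12 = I·22 + 0.7 + I·2.2.
I = (12 − 0.7) / (22 + 2.2) kΩ = 11.3 / 24.2 = 0.467 mA.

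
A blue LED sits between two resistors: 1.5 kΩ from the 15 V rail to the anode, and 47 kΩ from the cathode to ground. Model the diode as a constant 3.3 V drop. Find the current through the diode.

The two resistors are in series with the diode, so KVL gives 15 = I·1.5 + 3.3 + I·47.
I = (15 − 3.3) / (1.5 + 47) kΩ = 11.7 / 48.5 = 0.241 mA.

I ≈ 0.24 mA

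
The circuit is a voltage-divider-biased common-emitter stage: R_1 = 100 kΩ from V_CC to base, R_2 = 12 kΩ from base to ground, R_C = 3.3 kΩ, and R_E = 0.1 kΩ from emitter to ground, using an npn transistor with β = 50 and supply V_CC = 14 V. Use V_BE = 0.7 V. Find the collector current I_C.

I_C ≈ 2.5 mA

Thevenize the base divider: V_Th = V_CC·R_2/(R_1+R_2) = 14×12/112 = 1.5 V, R_Th = R_1‖R_2 = 10.7 kΩ.
Base-emitter loop: V_Th = I_B·R_Th + V_BE + (β+1)I_B·R_E, so I_B = (1.5 − 0.7) / (10.7 + 51×0.1) = 0.0506 mA.
I_C = β·I_B = 50×0.0506 = 2.53 mA, and I_E = (β+1)I_B = 2.58 mA.
V_CE = V_CC − I_C·R_C − I_E·R_E = 14 − 2.53×3.3 − 2.58×0.1 = 5.4 V.
V_CE = 5.4 V > 0.2 V confirms active-region operation.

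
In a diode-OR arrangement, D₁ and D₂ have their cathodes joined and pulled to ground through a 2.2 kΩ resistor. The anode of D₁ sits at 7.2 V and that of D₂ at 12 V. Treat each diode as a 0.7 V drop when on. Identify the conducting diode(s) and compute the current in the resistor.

Assume both conduct. Then node N would need to be at both 7.2−0.7 = 6.5 V and 12−0.7 = 11.3 V, which is impossible.
Assume only D₂ conducts: V_N = 12 − 0.7 = 11.3 V, so I_R = 11.3/2.2 = 5.14 mA.
Check D₁: its anode-to-cathode voltage is 7.2 − 11.3 = -4.1 V < 0.7 V, so it is off. The assumption is consistent.

Only D₂ conducts; I_R ≈ 5.1 mA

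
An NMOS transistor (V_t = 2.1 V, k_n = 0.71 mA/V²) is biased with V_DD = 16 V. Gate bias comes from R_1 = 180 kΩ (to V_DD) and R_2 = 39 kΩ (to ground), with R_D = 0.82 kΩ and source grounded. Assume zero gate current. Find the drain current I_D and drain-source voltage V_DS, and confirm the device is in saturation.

V_G = V_DD·R_2/(R_1+R_2) = 16×39/219 = 2.85 V. With the source grounded, V_GS = V_G = 2.85 V.
Assume saturation: I_D = (k_n/2)(V_GS − V_t)² = (0.71/2)×(2.85 − 2.1)² = 0.355×0.749² = 0.199 mA.
V_DS = V_DD − I_D·R_D = 16 − 0.199×0.82 = 15.8 V.
Saturation requires V_DS ≥ V_GS − V_t = 0.749 V; 15.8 ≥ 0.749 ✓.

I_D ≈ 0.2 mA, V_DS ≈ 16 V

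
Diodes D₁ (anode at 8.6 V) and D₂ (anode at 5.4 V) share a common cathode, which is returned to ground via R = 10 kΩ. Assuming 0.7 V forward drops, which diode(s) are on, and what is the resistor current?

Only D₁ conducts; I_R ≈ 0.79 mA

Assume both conduct. Then node N would need to be at both 8.6−0.7 = 7.9 V and 5.4−0.7 = 4.7 V, which is impossible.
Assume only D₁ conducts: V_N = 8.6 − 0.7 = 7.9 V, so I_R = 7.9/10 = 0.79 mA.
Check D₂: its anode-to-cathode voltage is 5.4 − 7.9 = -2.5 V < 0.7 V, so it is off. The assumption is consistent.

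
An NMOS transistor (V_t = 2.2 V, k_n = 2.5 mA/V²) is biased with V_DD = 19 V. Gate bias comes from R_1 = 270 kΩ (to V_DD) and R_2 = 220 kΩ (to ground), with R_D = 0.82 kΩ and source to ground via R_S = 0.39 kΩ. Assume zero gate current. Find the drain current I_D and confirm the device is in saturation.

V_G = V_DD·R_2/(R_1+R_2) = 19×220/490 = 8.53 V.
Assume saturation: I_D = (k_n/2)(V_GS − V_t)² with V_GS = V_G − I_D·R_S = 8.53 − 0.39·I_D.
Substituting gives 0.19·I_D² − 7.17·I_D + 50.1 = 0, with roots I_D = 9.26 or 28.5 mA.
The root I_D = 28.5 mA gives V_GS = -2.57 V ≤ V_t, so take I_D = 9.26 mA.
Then V_GS = 4.92 V and V_DS = V_DD − I_D(R_D+R_S) = 19 − 9.26×1.21 = 7.8 V.
Saturation requires V_DS ≥ V_GS − V_t = 2.72 V; 7.8 ≥ 2.72 ✓.

I_D ≈ 9.3 mA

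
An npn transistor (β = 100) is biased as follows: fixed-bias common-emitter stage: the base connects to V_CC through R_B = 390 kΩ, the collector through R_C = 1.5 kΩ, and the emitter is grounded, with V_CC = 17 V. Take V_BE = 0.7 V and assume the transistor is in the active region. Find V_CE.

Base loop: V_CC = I_B·R_B + V_BE, so I_B = (17 − 0.7)/390 kΩ = 0.0418 mA.
In the active region I_C = β·I_B = 100 × 0.0418 = 4.18 mA.
Collector loop: V_CE = V_CC − I_C·R_C = 17 − 4.18×1.5 = 10.7 V.
Since V_CE = 10.7 V > V_CE(sat) ≈ 0.2 V, the transistor is in the active region as assumed.

V_CE ≈ 11 V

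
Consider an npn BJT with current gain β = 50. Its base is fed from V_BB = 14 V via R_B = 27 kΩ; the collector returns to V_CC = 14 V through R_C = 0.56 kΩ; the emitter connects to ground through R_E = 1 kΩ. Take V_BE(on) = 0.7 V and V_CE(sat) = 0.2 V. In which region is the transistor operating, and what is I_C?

active; I_C ≈ 8.5 mA

Assume active. Base-emitter loop: I_B = (V_BB − V_BE)/(R_B + (β+1)R_E) = (14 − 0.7)/(27 + 51×1) = 0.171 mA.
I_C = β·I_B = 50×0.171 = 8.53 mA.
V_CE = V_CC − I_C·R_C − I_E·R_E = 14 − 8.53×0.56 − 8.7×1 = 0.529 V > V_CE(sat), so the active-region assumption holds.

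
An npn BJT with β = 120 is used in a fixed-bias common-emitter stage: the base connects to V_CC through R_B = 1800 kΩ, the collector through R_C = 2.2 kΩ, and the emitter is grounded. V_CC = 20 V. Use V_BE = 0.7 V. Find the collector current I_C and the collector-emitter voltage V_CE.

I_C ≈ 1.3 mA, V_CE ≈ 17 V

Base loop: V_CC = I_B·R_B + V_BE, so I_B = (20 − 0.7)/1800 kΩ = 0.0107 mA.
In the active region I_C = β·I_B = 120 × 0.0107 = 1.29 mA.
Collector loop: V_CE = V_CC − I_C·R_C = 20 − 1.29×2.2 = 17.2 V.
Since V_CE = 17.2 V > V_CE(sat) ≈ 0.2 V, the transistor is in the active region as assumed.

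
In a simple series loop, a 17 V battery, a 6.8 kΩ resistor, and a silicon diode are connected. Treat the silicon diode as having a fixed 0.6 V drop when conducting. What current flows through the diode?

I ≈ 2.4 mA

KVL around the loop: 17 = V_D + I·R = 0.6 + I × 6.8 kΩ.
So I = (17 − 0.6) / 6.8 kΩ = 16.4 / 6.8 = 2.41 mA.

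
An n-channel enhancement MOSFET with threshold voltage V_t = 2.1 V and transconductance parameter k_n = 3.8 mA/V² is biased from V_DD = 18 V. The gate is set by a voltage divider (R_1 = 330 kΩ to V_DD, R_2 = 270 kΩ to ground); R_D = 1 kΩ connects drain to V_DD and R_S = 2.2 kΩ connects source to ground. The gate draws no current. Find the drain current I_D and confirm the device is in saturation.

V_G = V_DD·R_2/(R_1+R_2) = 18×270/600 = 8.1 V.
Assume saturation: I_D = (k_n/2)(V_GS − V_t)² with V_GS = V_G − I_D·R_S = 8.1 − 2.2·I_D.
Substituting gives 9.2·I_D² − 51.2·I_D + 68.4 = 0, with roots I_D = 2.23 or 3.33 mA.
The root I_D = 3.33 mA gives V_GS = 0.776 V ≤ V_t, so take I_D = 2.23 mA.
Then V_GS = 3.18 V and V_DS = V_DD − I_D(R_D+R_S) = 18 − 2.23×3.2 = 10.9 V.
Saturation requires V_DS ≥ V_GS − V_t = 1.08 V; 10.9 ≥ 1.08 ✓.

I_D ≈ 2.2 mA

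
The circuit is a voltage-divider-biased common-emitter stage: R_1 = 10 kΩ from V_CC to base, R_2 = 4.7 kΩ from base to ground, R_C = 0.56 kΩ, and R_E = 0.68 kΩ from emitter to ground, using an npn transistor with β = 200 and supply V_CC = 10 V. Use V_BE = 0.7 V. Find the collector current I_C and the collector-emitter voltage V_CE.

I_C ≈ 3.6 mA, V_CE ≈ 5.6 V

Thevenize the base divider: V_Th = V_CC·R_2/(R_1+R_2) = 10×4.7/14.7 = 3.2 V, R_Th = R_1‖R_2 = 3.2 kΩ.
Base-emitter loop: V_Th = I_B·R_Th + V_BE + (β+1)I_B·R_E, so I_B = (3.2 − 0.7) / (3.2 + 201×0.68) = 0.0179 mA.
I_C = β·I_B = 200×0.0179 = 3.57 mA, and I_E = (β+1)I_B = 3.59 mA.
V_CE = V_CC − I_C·R_C − I_E·R_E = 10 − 3.57×0.56 − 3.59×0.68 = 5.56 V.
V_CE = 5.56 V > 0.2 V confirms active-region operation.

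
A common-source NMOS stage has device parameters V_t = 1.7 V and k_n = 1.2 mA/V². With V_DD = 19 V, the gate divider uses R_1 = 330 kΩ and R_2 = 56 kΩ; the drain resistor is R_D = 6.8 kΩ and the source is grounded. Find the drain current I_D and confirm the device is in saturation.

V_G = V_DD·R_2/(R_1+R_2) = 19×56/386 = 2.76 V. With the source grounded, V_GS = V_G = 2.76 V.
Assume saturation: I_D = (k_n/2)(V_GS − V_t)² = (1.2/2)×(2.76 − 1.7)² = 0.6×1.06² = 0.67 mA.
V_DS = V_DD − I_D·R_D = 19 − 0.67×6.8 = 14.4 V.
Saturation requires V_DS ≥ V_GS − V_t = 1.06 V; 14.4 ≥ 1.06 ✓.

I_D ≈ 0.67 mA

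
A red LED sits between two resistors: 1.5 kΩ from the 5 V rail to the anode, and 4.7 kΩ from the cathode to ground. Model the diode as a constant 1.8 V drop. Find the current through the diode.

I ≈ 0.52 mA

The two resistors are in series with the diode, so KVL gives 5 = I·1.5 + 1.8 + I·4.7.
I = (5 − 1.8) / (1.5 + 4.7) kΩ = 3.2 / 6.2 = 0.516 mA.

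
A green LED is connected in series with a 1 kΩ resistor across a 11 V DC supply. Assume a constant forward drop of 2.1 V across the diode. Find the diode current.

I ≈ 8.9 mA

KVL around the loop: 11 = V_D + I·R = 2.1 + I × 1 kΩ.
So I = (11 − 2.1) / 1 kΩ = 8.9 / 1 = 8.9 mA.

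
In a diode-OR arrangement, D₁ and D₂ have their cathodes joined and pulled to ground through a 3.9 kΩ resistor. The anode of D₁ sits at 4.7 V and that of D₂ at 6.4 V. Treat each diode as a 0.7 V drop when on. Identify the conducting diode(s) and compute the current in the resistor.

Assume both conduct. Then node N would need to be at both 4.7−0.7 = 4 V and 6.4−0.7 = 5.7 V, which is impossible.
Assume only D₂ conducts: V_N = 6.4 − 0.7 = 5.7 V, so I_R = 5.7/3.9 = 1.46 mA.
Check D₁: its anode-to-cathode voltage is 4.7 − 5.7 = -1 V < 0.7 V, so it is off. The assumption is consistent.

Only D₂ conducts; I_R ≈ 1.5 mA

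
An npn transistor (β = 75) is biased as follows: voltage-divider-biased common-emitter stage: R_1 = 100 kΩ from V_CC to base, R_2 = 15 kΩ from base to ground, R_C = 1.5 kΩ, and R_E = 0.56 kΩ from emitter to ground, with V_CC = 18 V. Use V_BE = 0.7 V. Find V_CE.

V_CE ≈ 13 V

Thevenize the base divider: V_Th = V_CC·R_2/(R_1+R_2) = 18×15/115 = 2.35 V, R_Th = R_1‖R_2 = 13 kΩ.
Base-emitter loop: V_Th = I_B·R_Th + V_BE + (β+1)I_B·R_E, so I_B = (2.35 − 0.7) / (13 + 76×0.56) = 0.0296 mA.
I_C = β·I_B = 75×0.0296 = 2.22 mA, and I_E = (β+1)I_B = 2.25 mA.
V_CE = V_CC − I_C·R_C − I_E·R_E = 18 − 2.22×1.5 − 2.25×0.56 = 13.4 V.
V_CE = 13.4 V > 0.2 V confirms active-region operation.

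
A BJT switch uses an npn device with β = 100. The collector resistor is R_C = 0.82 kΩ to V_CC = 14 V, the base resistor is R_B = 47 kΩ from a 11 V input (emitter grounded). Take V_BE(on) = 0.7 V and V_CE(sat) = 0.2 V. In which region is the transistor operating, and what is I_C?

Assume active: I_B = (11 − 0.7)/47 = 0.219 mA, giving I_C = β·I_B = 21.9 mA.
But then V_CE = 14 − 21.9×0.82 = -3.97 V < V_CE(sat) = 0.2 V — impossible in the active region.
So the transistor is saturated. With V_CE = 0.2 V, I_C = (V_CC − 0.2)/R_C = 13.8/0.82 = 16.8 mA.
Check: β·I_B = 21.9 mA > I_C = 16.8 mA, confirming saturation.

saturation; I_C ≈ 17 mA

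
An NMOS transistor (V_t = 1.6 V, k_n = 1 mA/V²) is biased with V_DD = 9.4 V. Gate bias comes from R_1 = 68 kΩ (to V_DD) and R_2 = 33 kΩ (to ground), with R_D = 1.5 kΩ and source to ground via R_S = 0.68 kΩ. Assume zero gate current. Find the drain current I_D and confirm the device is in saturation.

V_G = V_DD·R_2/(R_1+R_2) = 9.4×33/101 = 3.07 V.
Assume saturation: I_D = (k_n/2)(V_GS − V_t)² with V_GS = V_G − I_D·R_S = 3.07 − 0.68·I_D.
Substituting gives 0.231·I_D² − 2·I_D + 1.08 = 0, with roots I_D = 0.58 or 8.07 mA.
The root I_D = 8.07 mA gives V_GS = -2.42 V ≤ V_t, so take I_D = 0.58 mA.
Then V_GS = 2.68 V and V_DS = V_DD − I_D(R_D+R_S) = 9.4 − 0.58×2.18 = 8.14 V.
Saturation requires V_DS ≥ V_GS − V_t = 1.08 V; 8.14 ≥ 1.08 ✓.

I_D ≈ 0.58 mA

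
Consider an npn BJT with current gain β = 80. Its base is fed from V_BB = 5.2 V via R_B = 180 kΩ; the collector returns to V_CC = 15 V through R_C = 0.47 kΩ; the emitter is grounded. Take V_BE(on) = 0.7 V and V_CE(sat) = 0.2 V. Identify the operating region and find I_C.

active; I_C ≈ 2 mA

Assume active. Base-emitter loop: I_B = (V_BB − V_BE)/R_B = (5.2 − 0.7)/180 = 0.025 mA.
I_C = β·I_B = 80×0.025 = 2 mA.
V_CE = V_CC − I_C·R_C = 15 − 2×0.47 = 14.1 V > V_CE(sat), so the active-region assumption holds.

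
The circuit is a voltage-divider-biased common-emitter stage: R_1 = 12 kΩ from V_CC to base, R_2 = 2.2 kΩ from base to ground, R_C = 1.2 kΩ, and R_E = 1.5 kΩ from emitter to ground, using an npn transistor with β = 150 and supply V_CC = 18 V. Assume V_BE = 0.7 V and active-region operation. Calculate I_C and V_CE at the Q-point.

Thevenize the base divider: V_Th = V_CC·R_2/(R_1+R_2) = 18×2.2/14.2 = 2.79 V, R_Th = R_1‖R_2 = 1.86 kΩ.
Base-emitter loop: V_Th = I_B·R_Th + V_BE + (β+1)I_B·R_E, so I_B = (2.79 − 0.7) / (1.86 + 151×1.5) = 0.00915 mA.
I_C = β·I_B = 150×0.00915 = 1.37 mA, and I_E = (β+1)I_B = 1.38 mA.
V_CE = V_CC − I_C·R_C − I_E·R_E = 18 − 1.37×1.2 − 1.38×1.5 = 14.3 V.
V_CE = 14.3 V > 0.2 V confirms active-region operation.

I_C ≈ 1.4 mA, V_CE ≈ 14 V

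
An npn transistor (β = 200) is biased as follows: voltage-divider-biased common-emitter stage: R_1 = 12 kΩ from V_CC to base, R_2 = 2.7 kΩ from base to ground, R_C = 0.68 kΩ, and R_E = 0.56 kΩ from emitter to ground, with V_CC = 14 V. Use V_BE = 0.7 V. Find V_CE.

V_CE ≈ 9.9 V

Thevenize the base divider: V_Th = V_CC·R_2/(R_1+R_2) = 14×2.7/14.7 = 2.57 V, R_Th = R_1‖R_2 = 2.2 kΩ.
Base-emitter loop: V_Th = I_B·R_Th + V_BE + (β+1)I_B·R_E, so I_B = (2.57 − 0.7) / (2.2 + 201×0.56) = 0.0163 mA.
I_C = β·I_B = 200×0.0163 = 3.26 mA, and I_E = (β+1)I_B = 3.28 mA.
V_CE = V_CC − I_C·R_C − I_E·R_E = 14 − 3.26×0.68 − 3.28×0.56 = 9.95 V.
V_CE = 9.95 V > 0.2 V confirms active-region operation.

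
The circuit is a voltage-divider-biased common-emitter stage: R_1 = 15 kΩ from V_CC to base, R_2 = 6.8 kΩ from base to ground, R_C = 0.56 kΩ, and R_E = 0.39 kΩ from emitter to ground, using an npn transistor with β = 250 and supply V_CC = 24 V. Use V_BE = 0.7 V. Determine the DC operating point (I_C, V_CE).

Thevenize the base divider: V_Th = V_CC·R_2/(R_1+R_2) = 24×6.8/21.8 = 7.49 V, R_Th = R_1‖R_2 = 4.68 kΩ.
Base-emitter loop: V_Th = I_B·R_Th + V_BE + (β+1)I_B·R_E, so I_B = (7.49 − 0.7) / (4.68 + 251×0.39) = 0.0662 mA.
I_C = β·I_B = 250×0.0662 = 16.5 mA, and I_E = (β+1)I_B = 16.6 mA.
V_CE = V_CC − I_C·R_C − I_E·R_E = 24 − 16.5×0.56 − 16.6×0.39 = 8.26 V.
V_CE = 8.26 V > 0.2 V confirms active-region operation.

I_C ≈ 17 mA, V_CE ≈ 8.3 V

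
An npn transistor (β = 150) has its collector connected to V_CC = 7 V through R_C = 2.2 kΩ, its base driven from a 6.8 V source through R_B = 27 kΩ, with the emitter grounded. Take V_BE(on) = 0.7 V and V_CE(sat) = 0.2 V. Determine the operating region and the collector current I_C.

Assume active: I_B = (6.8 − 0.7)/27 = 0.226 mA, giving I_C = β·I_B = 33.9 mA.
But then V_CE = 7 − 33.9×2.2 = -67.6 V < V_CE(sat) = 0.2 V — impossible in the active region.
So the transistor is saturated. With V_CE = 0.2 V, I_C = (V_CC − 0.2)/R_C = 6.8/2.2 = 3.09 mA.
Check: β·I_B = 33.9 mA > I_C = 3.09 mA, confirming saturation.

saturation; I_C ≈ 3.1 mA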